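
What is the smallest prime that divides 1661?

1661 is odd.
Digit sum 14, not divisible by 3.
Ends in 1: not divisible by 5.
7: 1661 = 7·237 + 2
11: 1661 = 11·151

11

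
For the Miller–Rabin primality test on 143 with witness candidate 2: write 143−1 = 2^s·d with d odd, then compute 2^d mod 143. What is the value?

46

143 − 1 = 142 = 2^1 · 71, so d = 71.
2^1 ≡ 2 (mod 143)
2^2 ≡ 2^2 = 4 ≡ 4 (mod 143)
2^4 ≡ 4^2 = 16 ≡ 16 (mod 143)
2^8 ≡ 16^2 = 256 ≡ 113 (mod 143)
2^16 ≡ 113^2 = 12769 ≡ 42 (mod 143)
2^32 ≡ 42^2 = 1764 ≡ 48 (mod 143)
2^64 ≡ 48^2 = 2304 ≡ 16 (mod 143)
71 = 64 + 4 + 2 + 1 in binary powers of 2.
So 2^71 ≡ 16 · 16 · 4 · 2 ≡ 46 (mod 143).
Squaring chain: 46; never reaches −1, so base 2 is a Miller–Rabin witness that 143 is composite.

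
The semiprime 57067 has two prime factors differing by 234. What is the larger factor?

383

Since p = q + 234, we have 57067 = q(q + 234), so q² + 234q − 57067 = 0.
Discriminant: 234² + 4·57067 = 54756 + 228268 = 283024; √283024 = 532.
q = (−234 + 532)/2 = 149, and p = q + 234 = 383.
Check: 149 · 383 = 57067.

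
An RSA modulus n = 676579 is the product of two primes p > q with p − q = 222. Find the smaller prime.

Since p = q + 222, we have 676579 = q(q + 222), so q² + 222q − 676579 = 0.
Discriminant: 222² + 4·676579 = 49284 + 2706316 = 2755600; √2755600 = 1660.
q = (−222 + 1660)/2 = 719, and p = q + 222 = 941.
Check: 719 · 941 = 676579.

719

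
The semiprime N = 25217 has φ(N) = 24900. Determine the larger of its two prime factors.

φ(n) = (p−1)(q−1) = n − (p+q) + 1, so p + q = 25217 − 24900 + 1 = 318.
p and q are the roots of t² − 318t + 25217 = 0.
Discriminant: 318² − 4·25217 = 101124 − 100868 = 256; √256 = 16.
q = (318 − 16)/2 = 151, p = (318 + 16)/2 = 167.
Check: 151 · 167 = 25217.

167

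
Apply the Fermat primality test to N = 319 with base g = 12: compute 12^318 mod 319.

12^1 ≡ 12 (mod 319)
12^2 ≡ 12^2 = 144 ≡ 144 (mod 319)
12^4 ≡ 144^2 = 20736 ≡ 1 (mod 319)
12^8 ≡ 1^2 = 1 ≡ 1 (mod 319)
12^16 ≡ 1^2 = 1 ≡ 1 (mod 319)
12^32 ≡ 1^2 = 1 ≡ 1 (mod 319)
12^64 ≡ 1^2 = 1 ≡ 1 (mod 319)
12^128 ≡ 1^2 = 1 ≡ 1 (mod 319)
12^256 ≡ 1^2 = 1 ≡ 1 (mod 319)
318 = 256 + 32 + 16 + 8 + 4 + 2 in binary powers of 2.
So 12^318 ≡ 1 · 1 · 1 · 1 · 1 · 144 ≡ 144 (mod 319).
Since 144 ≠ 1, base 12 is a Fermat witness: 319 is composite.

144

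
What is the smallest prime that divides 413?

7

413 is odd.
Digit sum 8, not divisible by 3.
Ends in 3: not divisible by 5.
7: 413 = 7·59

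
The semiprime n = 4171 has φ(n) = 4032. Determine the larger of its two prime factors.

97

φ(n) = (p−1)(q−1) = n − (p+q) + 1, so p + q = 4171 − 4032 + 1 = 140.
p and q are the roots of t² − 140t + 4171 = 0.
Discriminant: 140² − 4·4171 = 19600 − 16684 = 2916; √2916 = 54.
q = (140 − 54)/2 = 43, p = (140 + 54)/2 = 97.
Check: 43 · 97 = 4171.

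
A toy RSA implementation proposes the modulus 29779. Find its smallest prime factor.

97

29779 is odd.
Digit sum 34, not divisible by 3.
Ends in 9: not divisible by 5.
7: 29779 = 7·4254 + 1
11: 29779 = 11·2707 + 2
13: 29779 = 13·2290 + 9
17: 29779 = 17·1751 + 12
19: 29779 = 19·1567 + 6
23: 29779 = 23·1294 + 17
29: 29779 = 29·1026 + 25
31: 29779 = 31·960 + 19
37: 29779 = 37·804 + 31
41: 29779 = 41·726 + 13
43: 29779 = 43·692 + 23
47: 29779 = 47·633 + 28
53: 29779 = 53·561 + 46
59: 29779 = 59·504 + 43
61: 29779 = 61·488 + 11
67: 29779 = 67·444 + 31
71: 29779 = 71·419 + 30
73: 29779 = 73·407 + 68
79: 29779 = 79·376 + 75
83: 29779 = 83·358 + 65
89: 29779 = 89·334 + 53
97: 29779 = 97·307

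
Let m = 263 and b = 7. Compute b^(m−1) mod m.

1

7^1 ≡ 7 (mod 263)
7^2 ≡ 7^2 = 49 ≡ 49 (mod 263)
7^4 ≡ 49^2 = 2401 ≡ 34 (mod 263)
7^8 ≡ 34^2 = 1156 ≡ 104 (mod 263)
7^16 ≡ 104^2 = 10816 ≡ 33 (mod 263)
7^32 ≡ 33^2 = 1089 ≡ 37 (mod 263)
7^64 ≡ 37^2 = 1369 ≡ 54 (mod 263)
7^128 ≡ 54^2 = 2916 ≡ 23 (mod 263)
7^256 ≡ 23^2 = 529 ≡ 3 (mod 263)
262 = 256 + 4 + 2 in binary powers of 2.
So 7^262 ≡ 3 · 34 · 49 ≡ 1 (mod 263).
Since the result is 1, base 7 gives no evidence that 263 is composite.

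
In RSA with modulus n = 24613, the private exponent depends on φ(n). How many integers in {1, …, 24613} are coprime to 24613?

Factor: 24613 = 151 · 163.
φ(24613) = (151−1) · (163−1) = 150 · 162 = 24300.

24300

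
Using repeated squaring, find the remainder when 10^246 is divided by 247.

10^1 ≡ 10 (mod 247)
10^2 ≡ 10^2 = 100 ≡ 100 (mod 247)
10^4 ≡ 100^2 = 10000 ≡ 120 (mod 247)
10^8 ≡ 120^2 = 14400 ≡ 74 (mod 247)
10^16 ≡ 74^2 = 5476 ≡ 42 (mod 247)
10^32 ≡ 42^2 = 1764 ≡ 35 (mod 247)
10^64 ≡ 35^2 = 1225 ≡ 237 (mod 247)
10^128 ≡ 237^2 = 56169 ≡ 100 (mod 247)
246 = 128 + 64 + 32 + 16 + 4 + 2 in binary powers of 2.
So 10^246 ≡ 100 · 237 · 35 · 42 · 120 · 100 ≡ 235 (mod 247).
Since 235 ≠ 1, base 10 is a Fermat witness: 247 is composite.

235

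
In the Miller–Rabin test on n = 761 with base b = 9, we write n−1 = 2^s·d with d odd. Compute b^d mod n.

761 − 1 = 760 = 2^3 · 95, so d = 95.
9^1 ≡ 9 (mod 761)
9^2 ≡ 9^2 = 81 ≡ 81 (mod 761)
9^4 ≡ 81^2 = 6561 ≡ 473 (mod 761)
9^8 ≡ 473^2 = 223729 ≡ 756 (mod 761)
9^16 ≡ 756^2 = 571536 ≡ 25 (mod 761)
9^32 ≡ 25^2 = 625 ≡ 625 (mod 761)
9^64 ≡ 625^2 = 390625 ≡ 232 (mod 761)
95 = 64 + 16 + 8 + 4 + 2 + 1 in binary powers of 2.
So 9^95 ≡ 232 · 25 · 756 · 473 · 81 · 9 ≡ 722 (mod 761).
Squaring chain: 722 → 760 → 1; reaches −1, so base 9 does not prove 761 composite.

722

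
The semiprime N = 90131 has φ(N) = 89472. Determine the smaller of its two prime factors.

φ(n) = (p−1)(q−1) = n − (p+q) + 1, so p + q = 90131 − 89472 + 1 = 660.
p and q are the roots of t² − 660t + 90131 = 0.
Discriminant: 660² − 4·90131 = 435600 − 360524 = 75076; √75076 = 274.
q = (660 − 274)/2 = 193, p = (660 + 274)/2 = 467.
Check: 193 · 467 = 90131.

193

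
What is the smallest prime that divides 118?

118 is even: 2 divides it.

2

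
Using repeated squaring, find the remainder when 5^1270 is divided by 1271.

5^1 ≡ 5 (mod 1271)
5^2 ≡ 5^2 = 25 ≡ 25 (mod 1271)
5^4 ≡ 25^2 = 625 ≡ 625 (mod 1271)
5^8 ≡ 625^2 = 390625 ≡ 428 (mod 1271)
5^16 ≡ 428^2 = 183184 ≡ 160 (mod 1271)
5^32 ≡ 160^2 = 25600 ≡ 180 (mod 1271)
5^64 ≡ 180^2 = 32400 ≡ 625 (mod 1271)
5^128 ≡ 625^2 = 390625 ≡ 428 (mod 1271)
5^256 ≡ 428^2 = 183184 ≡ 160 (mod 1271)
5^512 ≡ 160^2 = 25600 ≡ 180 (mod 1271)
5^1024 ≡ 180^2 = 32400 ≡ 625 (mod 1271)
1270 = 1024 + 128 + 64 + 32 + 16 + 4 + 2 in binary powers of 2.
So 5^1270 ≡ 625 · 428 · 625 · 180 · 160 · 625 · 25 ≡ 532 (mod 1271).
Since 532 ≠ 1, base 5 is a Fermat witness: 1271 is composite.

532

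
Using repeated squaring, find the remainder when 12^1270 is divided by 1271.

893

12^1 ≡ 12 (mod 1271)
12^2 ≡ 12^2 = 144 ≡ 144 (mod 1271)
12^4 ≡ 144^2 = 20736 ≡ 400 (mod 1271)
12^8 ≡ 400^2 = 160000 ≡ 1125 (mod 1271)
12^16 ≡ 1125^2 = 1265625 ≡ 980 (mod 1271)
12^32 ≡ 980^2 = 960400 ≡ 795 (mod 1271)
12^64 ≡ 795^2 = 632025 ≡ 338 (mod 1271)
12^128 ≡ 338^2 = 114244 ≡ 1125 (mod 1271)
12^256 ≡ 1125^2 = 1265625 ≡ 980 (mod 1271)
12^512 ≡ 980^2 = 960400 ≡ 795 (mod 1271)
12^1024 ≡ 795^2 = 632025 ≡ 338 (mod 1271)
1270 = 1024 + 128 + 64 + 32 + 16 + 4 + 2 in binary powers of 2.
So 12^1270 ≡ 338 · 1125 · 338 · 795 · 980 · 400 · 144 ≡ 893 (mod 1271).
Since 893 ≠ 1, base 12 is a Fermat witness: 1271 is composite.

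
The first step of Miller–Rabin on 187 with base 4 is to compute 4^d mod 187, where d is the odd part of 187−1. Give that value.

174

187 − 1 = 186 = 2^1 · 93, so d = 93.
4^1 ≡ 4 (mod 187)
4^2 ≡ 4^2 = 16 ≡ 16 (mod 187)
4^4 ≡ 16^2 = 256 ≡ 69 (mod 187)
4^8 ≡ 69^2 = 4761 ≡ 86 (mod 187)
4^16 ≡ 86^2 = 7396 ≡ 103 (mod 187)
4^32 ≡ 103^2 = 10609 ≡ 137 (mod 187)
4^64 ≡ 137^2 = 18769 ≡ 69 (mod 187)
93 = 64 + 16 + 8 + 4 + 1 in binary powers of 2.
So 4^93 ≡ 69 · 103 · 86 · 69 · 4 ≡ 174 (mod 187).
Squaring chain: 174; never reaches −1, so base 4 is a Miller–Rabin witness that 187 is composite.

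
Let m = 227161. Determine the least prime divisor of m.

11

227161 is odd.
Digit sum 19, not divisible by 3.
Ends in 1: not divisible by 5.
7: 227161 = 7·32451 + 4
11: 227161 = 11·20651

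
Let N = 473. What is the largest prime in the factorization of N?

43

473 = 11 · 43
43 is prime.
So 473 = 11 · 43; the largest prime factor is 43.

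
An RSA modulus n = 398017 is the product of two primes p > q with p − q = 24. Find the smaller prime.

619

Since p = q + 24, we have 398017 = q(q + 24), so q² + 24q − 398017 = 0.
Discriminant: 24² + 4·398017 = 576 + 1592068 = 1592644; √1592644 = 1262.
q = (−24 + 1262)/2 = 619, and p = q + 24 = 643.
Check: 619 · 643 = 398017.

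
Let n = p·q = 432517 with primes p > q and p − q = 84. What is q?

617

Since p = q + 84, we have 432517 = q(q + 84), so q² + 84q − 432517 = 0.
Discriminant: 84² + 4·432517 = 7056 + 1730068 = 1737124; √1737124 = 1318.
q = (−84 + 1318)/2 = 617, and p = q + 84 = 701.
Check: 617 · 701 = 432517.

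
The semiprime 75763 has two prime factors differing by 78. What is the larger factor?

Since p = q + 78, we have 75763 = q(q + 78), so q² + 78q − 75763 = 0.
Discriminant: 78² + 4·75763 = 6084 + 303052 = 309136; √309136 = 556.
q = (−78 + 556)/2 = 239, and p = q + 78 = 317.
Check: 239 · 317 = 75763.

317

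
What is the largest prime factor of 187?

17

187 = 11 · 17
17 is prime.
So 187 = 11 · 17; the largest prime factor is 17.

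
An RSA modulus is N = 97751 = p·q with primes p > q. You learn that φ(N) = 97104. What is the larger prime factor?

φ(n) = (p−1)(q−1) = n − (p+q) + 1, so p + q = 97751 − 97104 + 1 = 648.
p and q are the roots of t² − 648t + 97751 = 0.
Discriminant: 648² − 4·97751 = 419904 − 391004 = 28900; √28900 = 170.
q = (648 − 170)/2 = 239, p = (648 + 170)/2 = 409.
Check: 239 · 409 = 97751.

409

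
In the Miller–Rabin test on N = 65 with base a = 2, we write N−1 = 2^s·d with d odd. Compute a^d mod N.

2

65 − 1 = 64 = 2^6 · 1, so d = 1.
2^1 ≡ 2 (mod 65)
1 = 1 in binary powers of 2.
So 2^1 ≡ 2 ≡ 2 (mod 65).
Squaring chain: 2 → 4 → 16 → 61 → 16 → 61; never reaches −1, so base 2 is a Miller–Rabin witness that 65 is composite.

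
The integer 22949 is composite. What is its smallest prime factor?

53

22949 is odd.
Digit sum 26, not divisible by 3.
Ends in 9: not divisible by 5.
7: 22949 = 7·3278 + 3
11: 22949 = 11·2086 + 3
13: 22949 = 13·1765 + 4
17: 22949 = 17·1349 + 16
19: 22949 = 19·1207 + 16
23: 22949 = 23·997 + 18
29: 22949 = 29·791 + 10
31: 22949 = 31·740 + 9
37: 22949 = 37·620 + 9
41: 22949 = 41·559 + 30
43: 22949 = 43·533 + 30
47: 22949 = 47·488 + 13
53: 22949 = 53·433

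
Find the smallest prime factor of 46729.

46729 is odd.
Digit sum 28, not divisible by 3.
Ends in 9: not divisible by 5.
7: 46729 = 7·6675 + 4
11: 46729 = 11·4248 + 1
13: 46729 = 13·3594 + 7
17: 46729 = 17·2748 + 13
19: 46729 = 19·2459 + 8
23: 46729 = 23·2031 + 16
29: 46729 = 29·1611 + 10
31: 46729 = 31·1507 + 12
37: 46729 = 37·1262 + 35
41: 46729 = 41·1139 + 30
43: 46729 = 43·1086 + 31
47: 46729 = 47·994 + 11
53: 46729 = 53·881 + 36
59: 46729 = 59·792 + 1
61: 46729 = 61·766 + 3
67: 46729 = 67·697 + 30
71: 46729 = 71·658 + 11
73: 46729 = 73·640 + 9
79: 46729 = 79·591 + 40
83: 46729 = 83·563

83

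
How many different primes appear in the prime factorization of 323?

323 = 17 · 19
323 = 17 · 19, which has 2 distinct prime factors.

2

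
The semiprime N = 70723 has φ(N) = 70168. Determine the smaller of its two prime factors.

197

φ(n) = (p−1)(q−1) = n − (p+q) + 1, so p + q = 70723 − 70168 + 1 = 556.
p and q are the roots of t² − 556t + 70723 = 0.
Discriminant: 556² − 4·70723 = 309136 − 282892 = 26244; √26244 = 162.
q = (556 − 162)/2 = 197, p = (556 + 162)/2 = 359.
Check: 197 · 359 = 70723.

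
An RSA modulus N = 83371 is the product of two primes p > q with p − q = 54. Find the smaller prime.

263

Since p = q + 54, we have 83371 = q(q + 54), so q² + 54q − 83371 = 0.
Discriminant: 54² + 4·83371 = 2916 + 333484 = 336400; √336400 = 580.
q = (−54 + 580)/2 = 263, and p = q + 54 = 317.
Check: 263 · 317 = 83371.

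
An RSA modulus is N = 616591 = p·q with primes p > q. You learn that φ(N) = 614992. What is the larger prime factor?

φ(n) = (p−1)(q−1) = n − (p+q) + 1, so p + q = 616591 − 614992 + 1 = 1600.
p and q are the roots of t² − 1600t + 616591 = 0.
Discriminant: 1600² − 4·616591 = 2560000 − 2466364 = 93636; √93636 = 306.
q = (1600 − 306)/2 = 647, p = (1600 + 306)/2 = 953.
Check: 647 · 953 = 616591.

953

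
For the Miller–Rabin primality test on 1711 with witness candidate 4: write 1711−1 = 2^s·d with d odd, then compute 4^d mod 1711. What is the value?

1711 − 1 = 1710 = 2^1 · 855, so d = 855.
4^1 ≡ 4 (mod 1711)
4^2 ≡ 4^2 = 16 ≡ 16 (mod 1711)
4^4 ≡ 16^2 = 256 ≡ 256 (mod 1711)
4^8 ≡ 256^2 = 65536 ≡ 518 (mod 1711)
4^16 ≡ 518^2 = 268324 ≡ 1408 (mod 1711)
4^32 ≡ 1408^2 = 1982464 ≡ 1126 (mod 1711)
4^64 ≡ 1126^2 = 1267876 ≡ 25 (mod 1711)
4^128 ≡ 25^2 = 625 ≡ 625 (mod 1711)
4^256 ≡ 625^2 = 390625 ≡ 517 (mod 1711)
4^512 ≡ 517^2 = 267289 ≡ 373 (mod 1711)
855 = 512 + 256 + 64 + 16 + 4 + 2 + 1 in binary powers of 2.
So 4^855 ≡ 373 · 517 · 25 · 1408 · 256 · 16 · 4 ≡ 265 (mod 1711).
Squaring chain: 265; never reaches −1, so base 4 is a Miller–Rabin witness that 1711 is composite.

265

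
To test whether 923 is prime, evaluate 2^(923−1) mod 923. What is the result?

2^1 ≡ 2 (mod 923)
2^2 ≡ 2^2 = 4 ≡ 4 (mod 923)
2^4 ≡ 4^2 = 16 ≡ 16 (mod 923)
2^8 ≡ 16^2 = 256 ≡ 256 (mod 923)
2^16 ≡ 256^2 = 65536 ≡ 3 (mod 923)
2^32 ≡ 3^2 = 9 ≡ 9 (mod 923)
2^64 ≡ 9^2 = 81 ≡ 81 (mod 923)
2^128 ≡ 81^2 = 6561 ≡ 100 (mod 923)
2^256 ≡ 100^2 = 10000 ≡ 770 (mod 923)
2^512 ≡ 770^2 = 592900 ≡ 334 (mod 923)
922 = 512 + 256 + 128 + 16 + 8 + 2 in binary powers of 2.
So 2^922 ≡ 334 · 770 · 100 · 3 · 256 · 4 ≡ 49 (mod 923).
Since 49 ≠ 1, base 2 is a Fermat witness: 923 is composite.

49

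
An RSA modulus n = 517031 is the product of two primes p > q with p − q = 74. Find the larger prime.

Since p = q + 74, we have 517031 = q(q + 74), so q² + 74q − 517031 = 0.
Discriminant: 74² + 4·517031 = 5476 + 2068124 = 2073600; √2073600 = 1440.
q = (−74 + 1440)/2 = 683, and p = q + 74 = 757.
Check: 683 · 757 = 517031.

757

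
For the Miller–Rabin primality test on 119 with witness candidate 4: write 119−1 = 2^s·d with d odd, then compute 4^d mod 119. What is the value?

119 − 1 = 118 = 2^1 · 59, so d = 59.
4^1 ≡ 4 (mod 119)
4^2 ≡ 4^2 = 16 ≡ 16 (mod 119)
4^4 ≡ 16^2 = 256 ≡ 18 (mod 119)
4^8 ≡ 18^2 = 324 ≡ 86 (mod 119)
4^16 ≡ 86^2 = 7396 ≡ 18 (mod 119)
4^32 ≡ 18^2 = 324 ≡ 86 (mod 119)
59 = 32 + 16 + 8 + 2 + 1 in binary powers of 2.
So 4^59 ≡ 86 · 18 · 86 · 16 · 4 ≡ 30 (mod 119).
Squaring chain: 30; never reaches −1, so base 4 is a Miller–Rabin witness that 119 is composite.

30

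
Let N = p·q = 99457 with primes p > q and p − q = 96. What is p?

Since p = q + 96, we have 99457 = q(q + 96), so q² + 96q − 99457 = 0.
Discriminant: 96² + 4·99457 = 9216 + 397828 = 407044; √407044 = 638.
q = (−96 + 638)/2 = 271, and p = q + 96 = 367.
Check: 271 · 367 = 99457.

367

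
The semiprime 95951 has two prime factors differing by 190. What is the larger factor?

Since p = q + 190, we have 95951 = q(q + 190), so q² + 190q − 95951 = 0.
Discriminant: 190² + 4·95951 = 36100 + 383804 = 419904; √419904 = 648.
q = (−190 + 648)/2 = 229, and p = q + 190 = 419.
Check: 229 · 419 = 95951.

419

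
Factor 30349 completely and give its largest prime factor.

89

30349 = 11 · 2759
2759 = 31 · 89
89 is prime.
So 30349 = 11 · 31 · 89; the largest prime factor is 89.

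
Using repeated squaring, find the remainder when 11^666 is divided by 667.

216

11^1 ≡ 11 (mod 667)
11^2 ≡ 11^2 = 121 ≡ 121 (mod 667)
11^4 ≡ 121^2 = 14641 ≡ 634 (mod 667)
11^8 ≡ 634^2 = 401956 ≡ 422 (mod 667)
11^16 ≡ 422^2 = 178084 ≡ 662 (mod 667)
11^32 ≡ 662^2 = 438244 ≡ 25 (mod 667)
11^64 ≡ 25^2 = 625 ≡ 625 (mod 667)
11^128 ≡ 625^2 = 390625 ≡ 430 (mod 667)
11^256 ≡ 430^2 = 184900 ≡ 141 (mod 667)
11^512 ≡ 141^2 = 19881 ≡ 538 (mod 667)
666 = 512 + 128 + 16 + 8 + 2 in binary powers of 2.
So 11^666 ≡ 538 · 430 · 662 · 422 · 121 ≡ 216 (mod 667).
Since 216 ≠ 1, base 11 is a Fermat witness: 667 is composite.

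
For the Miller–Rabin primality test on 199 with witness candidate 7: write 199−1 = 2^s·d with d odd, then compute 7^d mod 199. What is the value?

199 − 1 = 198 = 2^1 · 99, so d = 99.
7^1 ≡ 7 (mod 199)
7^2 ≡ 7^2 = 49 ≡ 49 (mod 199)
7^4 ≡ 49^2 = 2401 ≡ 13 (mod 199)
7^8 ≡ 13^2 = 169 ≡ 169 (mod 199)
7^16 ≡ 169^2 = 28561 ≡ 104 (mod 199)
7^32 ≡ 104^2 = 10816 ≡ 70 (mod 199)
7^64 ≡ 70^2 = 4900 ≡ 124 (mod 199)
99 = 64 + 32 + 2 + 1 in binary powers of 2.
So 7^99 ≡ 124 · 70 · 49 · 7 ≡ 1 (mod 199).
Since 7^d ≡ 1 (mod 199), base 7 does not prove 199 composite.

1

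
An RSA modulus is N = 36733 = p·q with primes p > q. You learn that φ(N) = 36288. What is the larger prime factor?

φ(n) = (p−1)(q−1) = n − (p+q) + 1, so p + q = 36733 − 36288 + 1 = 446.
p and q are the roots of t² − 446t + 36733 = 0.
Discriminant: 446² − 4·36733 = 198916 − 146932 = 51984; √51984 = 228.
q = (446 − 228)/2 = 109, p = (446 + 228)/2 = 337.
Check: 109 · 337 = 36733.

337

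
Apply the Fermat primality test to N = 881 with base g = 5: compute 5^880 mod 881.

5^1 ≡ 5 (mod 881)
5^2 ≡ 5^2 = 25 ≡ 25 (mod 881)
5^4 ≡ 25^2 = 625 ≡ 625 (mod 881)
5^8 ≡ 625^2 = 390625 ≡ 342 (mod 881)
5^16 ≡ 342^2 = 116964 ≡ 672 (mod 881)
5^32 ≡ 672^2 = 451584 ≡ 512 (mod 881)
5^64 ≡ 512^2 = 262144 ≡ 487 (mod 881)
5^128 ≡ 487^2 = 237169 ≡ 180 (mod 881)
5^256 ≡ 180^2 = 32400 ≡ 684 (mod 881)
5^512 ≡ 684^2 = 467856 ≡ 45 (mod 881)
880 = 512 + 256 + 64 + 32 + 16 in binary powers of 2.
So 5^880 ≡ 45 · 684 · 487 · 512 · 672 ≡ 1 (mod 881).
Since the result is 1, base 5 gives no evidence that 881 is composite.

1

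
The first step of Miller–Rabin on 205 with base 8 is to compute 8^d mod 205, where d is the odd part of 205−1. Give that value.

197

205 − 1 = 204 = 2^2 · 51, so d = 51.
8^1 ≡ 8 (mod 205)
8^2 ≡ 8^2 = 64 ≡ 64 (mod 205)
8^4 ≡ 64^2 = 4096 ≡ 201 (mod 205)
8^8 ≡ 201^2 = 40401 ≡ 16 (mod 205)
8^16 ≡ 16^2 = 256 ≡ 51 (mod 205)
8^32 ≡ 51^2 = 2601 ≡ 141 (mod 205)
51 = 32 + 16 + 2 + 1 in binary powers of 2.
So 8^51 ≡ 141 · 51 · 64 · 8 ≡ 197 (mod 205).
Squaring chain: 197 → 64; never reaches −1, so base 8 is a Miller–Rabin witness that 205 is composite.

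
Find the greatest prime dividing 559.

43

559 = 13 · 43
43 is prime.
So 559 = 13 · 43; the largest prime factor is 43.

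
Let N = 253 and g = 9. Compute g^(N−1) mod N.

9^1 ≡ 9 (mod 253)
9^2 ≡ 9^2 = 81 ≡ 81 (mod 253)
9^4 ≡ 81^2 = 6561 ≡ 236 (mod 253)
9^8 ≡ 236^2 = 55696 ≡ 36 (mod 253)
9^16 ≡ 36^2 = 1296 ≡ 31 (mod 253)
9^32 ≡ 31^2 = 961 ≡ 202 (mod 253)
9^64 ≡ 202^2 = 40804 ≡ 71 (mod 253)
9^128 ≡ 71^2 = 5041 ≡ 234 (mod 253)
252 = 128 + 64 + 32 + 16 + 8 + 4 in binary powers of 2.
So 9^252 ≡ 234 · 71 · 202 · 31 · 36 · 236 ≡ 202 (mod 253).
Since 202 ≠ 1, base 9 is a Fermat witness: 253 is composite.

202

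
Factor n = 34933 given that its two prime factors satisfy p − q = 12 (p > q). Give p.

193

Since p = q + 12, we have 34933 = q(q + 12), so q² + 12q − 34933 = 0.
Discriminant: 12² + 4·34933 = 144 + 139732 = 139876; √139876 = 374.
q = (−12 + 374)/2 = 181, and p = q + 12 = 193.
Check: 181 · 193 = 34933.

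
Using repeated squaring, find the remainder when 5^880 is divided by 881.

1

5^1 ≡ 5 (mod 881)
5^2 ≡ 5^2 = 25 ≡ 25 (mod 881)
5^4 ≡ 25^2 = 625 ≡ 625 (mod 881)
5^8 ≡ 625^2 = 390625 ≡ 342 (mod 881)
5^16 ≡ 342^2 = 116964 ≡ 672 (mod 881)
5^32 ≡ 672^2 = 451584 ≡ 512 (mod 881)
5^64 ≡ 512^2 = 262144 ≡ 487 (mod 881)
5^128 ≡ 487^2 = 237169 ≡ 180 (mod 881)
5^256 ≡ 180^2 = 32400 ≡ 684 (mod 881)
5^512 ≡ 684^2 = 467856 ≡ 45 (mod 881)
880 = 512 + 256 + 64 + 32 + 16 in binary powers of 2.
So 5^880 ≡ 45 · 684 · 487 · 512 · 672 ≡ 1 (mod 881).
Since the result is 1, base 5 gives no evidence that 881 is composite.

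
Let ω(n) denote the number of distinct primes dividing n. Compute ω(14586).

14586 = 2 · 7293
7293 = 3 · 2431
2431 = 11 · 221
221 = 13 · 17
14586 = 2 · 3 · 11 · 13 · 17, which has 5 distinct prime factors.

5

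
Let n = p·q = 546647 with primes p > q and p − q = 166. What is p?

Since p = q + 166, we have 546647 = q(q + 166), so q² + 166q − 546647 = 0.
Discriminant: 166² + 4·546647 = 27556 + 2186588 = 2214144; √2214144 = 1488.
q = (−166 + 1488)/2 = 661, and p = q + 166 = 827.
Check: 661 · 827 = 546647.

827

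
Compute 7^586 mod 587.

7^1 ≡ 7 (mod 587)
7^2 ≡ 7^2 = 49 ≡ 49 (mod 587)
7^4 ≡ 49^2 = 2401 ≡ 53 (mod 587)
7^8 ≡ 53^2 = 2809 ≡ 461 (mod 587)
7^16 ≡ 461^2 = 212521 ≡ 27 (mod 587)
7^32 ≡ 27^2 = 729 ≡ 142 (mod 587)
7^64 ≡ 142^2 = 20164 ≡ 206 (mod 587)
7^128 ≡ 206^2 = 42436 ≡ 172 (mod 587)
7^256 ≡ 172^2 = 29584 ≡ 234 (mod 587)
7^512 ≡ 234^2 = 54756 ≡ 165 (mod 587)
586 = 512 + 64 + 8 + 2 in binary powers of 2.
So 7^586 ≡ 165 · 206 · 461 · 49 ≡ 1 (mod 587).
Since the result is 1, base 7 gives no evidence that 587 is composite.

1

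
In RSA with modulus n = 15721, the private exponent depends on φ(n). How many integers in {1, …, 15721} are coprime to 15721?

Factor: 15721 = 79 · 199.
φ(15721) = (79−1) · (199−1) = 78 · 198 = 15444.

15444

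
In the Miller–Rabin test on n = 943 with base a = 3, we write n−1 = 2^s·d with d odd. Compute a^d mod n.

547

943 − 1 = 942 = 2^1 · 471, so d = 471.
3^1 ≡ 3 (mod 943)
3^2 ≡ 3^2 = 9 ≡ 9 (mod 943)
3^4 ≡ 9^2 = 81 ≡ 81 (mod 943)
3^8 ≡ 81^2 = 6561 ≡ 903 (mod 943)
3^16 ≡ 903^2 = 815409 ≡ 657 (mod 943)
3^32 ≡ 657^2 = 431649 ≡ 698 (mod 943)
3^64 ≡ 698^2 = 487204 ≡ 616 (mod 943)
3^128 ≡ 616^2 = 379456 ≡ 370 (mod 943)
3^256 ≡ 370^2 = 136900 ≡ 165 (mod 943)
471 = 256 + 128 + 64 + 16 + 4 + 2 + 1 in binary powers of 2.
So 3^471 ≡ 165 · 370 · 616 · 657 · 81 · 9 · 3 ≡ 547 (mod 943).
Squaring chain: 547; never reaches −1, so base 3 is a Miller–Rabin witness that 943 is composite.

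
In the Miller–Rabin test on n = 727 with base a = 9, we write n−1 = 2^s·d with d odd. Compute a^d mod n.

727 − 1 = 726 = 2^1 · 363, so d = 363.
9^1 ≡ 9 (mod 727)
9^2 ≡ 9^2 = 81 ≡ 81 (mod 727)
9^4 ≡ 81^2 = 6561 ≡ 18 (mod 727)
9^8 ≡ 18^2 = 324 ≡ 324 (mod 727)
9^16 ≡ 324^2 = 104976 ≡ 288 (mod 727)
9^32 ≡ 288^2 = 82944 ≡ 66 (mod 727)
9^64 ≡ 66^2 = 4356 ≡ 721 (mod 727)
9^128 ≡ 721^2 = 519841 ≡ 36 (mod 727)
9^256 ≡ 36^2 = 1296 ≡ 569 (mod 727)
363 = 256 + 64 + 32 + 8 + 2 + 1 in binary powers of 2.
So 9^363 ≡ 569 · 721 · 66 · 324 · 81 · 9 ≡ 1 (mod 727).
Since 9^d ≡ 1 (mod 727), base 9 does not prove 727 composite.

1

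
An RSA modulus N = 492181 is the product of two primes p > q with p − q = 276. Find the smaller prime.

577

Since p = q + 276, we have 492181 = q(q + 276), so q² + 276q − 492181 = 0.
Discriminant: 276² + 4·492181 = 76176 + 1968724 = 2044900; √2044900 = 1430.
q = (−276 + 1430)/2 = 577, and p = q + 276 = 853.
Check: 577 · 853 = 492181.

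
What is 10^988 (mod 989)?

440

10^1 ≡ 10 (mod 989)
10^2 ≡ 10^2 = 100 ≡ 100 (mod 989)
10^4 ≡ 100^2 = 10000 ≡ 110 (mod 989)
10^8 ≡ 110^2 = 12100 ≡ 232 (mod 989)
10^16 ≡ 232^2 = 53824 ≡ 418 (mod 989)
10^32 ≡ 418^2 = 174724 ≡ 660 (mod 989)
10^64 ≡ 660^2 = 435600 ≡ 440 (mod 989)
10^128 ≡ 440^2 = 193600 ≡ 745 (mod 989)
10^256 ≡ 745^2 = 555025 ≡ 196 (mod 989)
10^512 ≡ 196^2 = 38416 ≡ 834 (mod 989)
988 = 512 + 256 + 128 + 64 + 16 + 8 + 4 in binary powers of 2.
So 10^988 ≡ 834 · 196 · 745 · 440 · 418 · 232 · 110 ≡ 440 (mod 989).
Since 440 ≠ 1, base 10 is a Fermat witness: 989 is composite.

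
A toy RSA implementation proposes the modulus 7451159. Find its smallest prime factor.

7451159 is odd.
Digit sum 32, not divisible by 3.
Ends in 9: not divisible by 5.
7: 7451159 = 7·1064451 + 2
11: 7451159 = 11·677378 + 1
13: 7451159 = 13·573166 + 1
17: 7451159 = 17·438303 + 8
19: 7451159 = 19·392166 + 5
23: 7451159 = 23·323963 + 10
29: 7451159 = 29·256936 + 15
31: 7451159 = 31·240359 + 30
37: 7451159 = 37·201382 + 25
41: 7451159 = 41·181735 + 24
43: 7451159 = 43·173282 + 33
47: 7451159 = 47·158535 + 14
53: 7451159 = 53·140587 + 48
59: 7451159 = 59·126290 + 49
61: 7451159 = 61·122150 + 9
67: 7451159 = 67·111211 + 22
71: 7451159 = 71·104945 + 64
73: 7451159 = 73·102070 + 49
79: 7451159 = 79·94318 + 37
83: 7451159 = 83·89773

83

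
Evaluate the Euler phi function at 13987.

Factor: 13987 = 71 · 197.
φ(13987) = (71−1) · (197−1) = 70 · 196 = 13720.

13720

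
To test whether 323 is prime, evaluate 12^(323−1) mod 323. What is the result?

12^1 ≡ 12 (mod 323)
12^2 ≡ 12^2 = 144 ≡ 144 (mod 323)
12^4 ≡ 144^2 = 20736 ≡ 64 (mod 323)
12^8 ≡ 64^2 = 4096 ≡ 220 (mod 323)
12^16 ≡ 220^2 = 48400 ≡ 273 (mod 323)
12^32 ≡ 273^2 = 74529 ≡ 239 (mod 323)
12^64 ≡ 239^2 = 57121 ≡ 273 (mod 323)
12^128 ≡ 273^2 = 74529 ≡ 239 (mod 323)
12^256 ≡ 239^2 = 57121 ≡ 273 (mod 323)
322 = 256 + 64 + 2 in binary powers of 2.
So 12^322 ≡ 273 · 273 · 144 ≡ 178 (mod 323).
Since 178 ≠ 1, base 12 is a Fermat witness: 323 is composite.

178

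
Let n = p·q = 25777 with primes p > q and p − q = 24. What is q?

Since p = q + 24, we have 25777 = q(q + 24), so q² + 24q − 25777 = 0.
Discriminant: 24² + 4·25777 = 576 + 103108 = 103684; √103684 = 322.
q = (−24 + 322)/2 = 149, and p = q + 24 = 173.
Check: 149 · 173 = 25777.

149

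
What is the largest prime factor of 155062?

155062 = 2 · 77531
77531 = 31 · 2501
2501 = 41 · 61
61 is prime.
So 155062 = 2 · 31 · 41 · 61; the largest prime factor is 61.

61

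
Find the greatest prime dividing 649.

59

649 = 11 · 59
59 is prime.
So 649 = 11 · 59; the largest prime factor is 59.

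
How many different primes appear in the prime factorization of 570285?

570285 = 3^2 · 63365
63365 = 5 · 12673
12673 = 19 · 667
667 = 23 · 29
570285 = 3^2 · 5 · 19 · 23 · 29, which has 5 distinct prime factors.

5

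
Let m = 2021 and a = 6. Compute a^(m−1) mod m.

1511

6^1 ≡ 6 (mod 2021)
6^2 ≡ 6^2 = 36 ≡ 36 (mod 2021)
6^4 ≡ 36^2 = 1296 ≡ 1296 (mod 2021)
6^8 ≡ 1296^2 = 1679616 ≡ 165 (mod 2021)
6^16 ≡ 165^2 = 27225 ≡ 952 (mod 2021)
6^32 ≡ 952^2 = 906304 ≡ 896 (mod 2021)
6^64 ≡ 896^2 = 802816 ≡ 479 (mod 2021)
6^128 ≡ 479^2 = 229441 ≡ 1068 (mod 2021)
6^256 ≡ 1068^2 = 1140624 ≡ 780 (mod 2021)
6^512 ≡ 780^2 = 608400 ≡ 79 (mod 2021)
6^1024 ≡ 79^2 = 6241 ≡ 178 (mod 2021)
2020 = 1024 + 512 + 256 + 128 + 64 + 32 + 4 in binary powers of 2.
So 6^2020 ≡ 178 · 79 · 780 · 1068 · 479 · 896 · 1296 ≡ 1511 (mod 2021).
Since 1511 ≠ 1, base 6 is a Fermat witness: 2021 is composite.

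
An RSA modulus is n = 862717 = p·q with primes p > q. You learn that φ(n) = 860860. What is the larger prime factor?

947

φ(n) = (p−1)(q−1) = n − (p+q) + 1, so p + q = 862717 − 860860 + 1 = 1858.
p and q are the roots of t² − 1858t + 862717 = 0.
Discriminant: 1858² − 4·862717 = 3452164 − 3450868 = 1296; √1296 = 36.
q = (1858 − 36)/2 = 911, p = (1858 + 36)/2 = 947.
Check: 911 · 947 = 862717.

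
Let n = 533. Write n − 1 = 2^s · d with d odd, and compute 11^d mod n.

533 − 1 = 532 = 2^2 · 133, so d = 133.
11^1 ≡ 11 (mod 533)
11^2 ≡ 11^2 = 121 ≡ 121 (mod 533)
11^4 ≡ 121^2 = 14641 ≡ 250 (mod 533)
11^8 ≡ 250^2 = 62500 ≡ 139 (mod 533)
11^16 ≡ 139^2 = 19321 ≡ 133 (mod 533)
11^32 ≡ 133^2 = 17689 ≡ 100 (mod 533)
11^64 ≡ 100^2 = 10000 ≡ 406 (mod 533)
11^128 ≡ 406^2 = 164836 ≡ 139 (mod 533)
133 = 128 + 4 + 1 in binary powers of 2.
So 11^133 ≡ 139 · 250 · 11 ≡ 89 (mod 533).
Squaring chain: 89 → 459; never reaches −1, so base 11 is a Miller–Rabin witness that 533 is composite.

89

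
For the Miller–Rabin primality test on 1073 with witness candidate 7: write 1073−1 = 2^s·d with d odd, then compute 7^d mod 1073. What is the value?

255

1073 − 1 = 1072 = 2^4 · 67, so d = 67.
7^1 ≡ 7 (mod 1073)
7^2 ≡ 7^2 = 49 ≡ 49 (mod 1073)
7^4 ≡ 49^2 = 2401 ≡ 255 (mod 1073)
7^8 ≡ 255^2 = 65025 ≡ 645 (mod 1073)
7^16 ≡ 645^2 = 416025 ≡ 774 (mod 1073)
7^32 ≡ 774^2 = 599076 ≡ 342 (mod 1073)
7^64 ≡ 342^2 = 116964 ≡ 7 (mod 1073)
67 = 64 + 2 + 1 in binary powers of 2.
So 7^67 ≡ 7 · 49 · 7 ≡ 255 (mod 1073).
Squaring chain: 255 → 645 → 774 → 342; never reaches −1, so base 7 is a Miller–Rabin witness that 1073 is composite.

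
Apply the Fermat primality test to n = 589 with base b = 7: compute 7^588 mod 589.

343

7^1 ≡ 7 (mod 589)
7^2 ≡ 7^2 = 49 ≡ 49 (mod 589)
7^4 ≡ 49^2 = 2401 ≡ 45 (mod 589)
7^8 ≡ 45^2 = 2025 ≡ 258 (mod 589)
7^16 ≡ 258^2 = 66564 ≡ 7 (mod 589)
7^32 ≡ 7^2 = 49 ≡ 49 (mod 589)
7^64 ≡ 49^2 = 2401 ≡ 45 (mod 589)
7^128 ≡ 45^2 = 2025 ≡ 258 (mod 589)
7^256 ≡ 258^2 = 66564 ≡ 7 (mod 589)
7^512 ≡ 7^2 = 49 ≡ 49 (mod 589)
588 = 512 + 64 + 8 + 4 in binary powers of 2.
So 7^588 ≡ 49 · 45 · 258 · 45 ≡ 343 (mod 589).
Since 343 ≠ 1, base 7 is a Fermat witness: 589 is composite.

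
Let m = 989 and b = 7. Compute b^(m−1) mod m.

767

7^1 ≡ 7 (mod 989)
7^2 ≡ 7^2 = 49 ≡ 49 (mod 989)
7^4 ≡ 49^2 = 2401 ≡ 423 (mod 989)
7^8 ≡ 423^2 = 178929 ≡ 909 (mod 989)
7^16 ≡ 909^2 = 826281 ≡ 466 (mod 989)
7^32 ≡ 466^2 = 217156 ≡ 565 (mod 989)
7^64 ≡ 565^2 = 319225 ≡ 767 (mod 989)
7^128 ≡ 767^2 = 588289 ≡ 823 (mod 989)
7^256 ≡ 823^2 = 677329 ≡ 853 (mod 989)
7^512 ≡ 853^2 = 727609 ≡ 694 (mod 989)
988 = 512 + 256 + 128 + 64 + 16 + 8 + 4 in binary powers of 2.
So 7^988 ≡ 694 · 853 · 823 · 767 · 466 · 909 · 423 ≡ 767 (mod 989).
Since 767 ≠ 1, base 7 is a Fermat witness: 989 is composite.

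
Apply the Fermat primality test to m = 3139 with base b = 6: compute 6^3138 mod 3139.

2710

6^1 ≡ 6 (mod 3139)
6^2 ≡ 6^2 = 36 ≡ 36 (mod 3139)
6^4 ≡ 36^2 = 1296 ≡ 1296 (mod 3139)
6^8 ≡ 1296^2 = 1679616 ≡ 251 (mod 3139)
6^16 ≡ 251^2 = 63001 ≡ 221 (mod 3139)
6^32 ≡ 221^2 = 48841 ≡ 1756 (mod 3139)
6^64 ≡ 1756^2 = 3083536 ≡ 1038 (mod 3139)
6^128 ≡ 1038^2 = 1077444 ≡ 767 (mod 3139)
6^256 ≡ 767^2 = 588289 ≡ 1296 (mod 3139)
6^512 ≡ 1296^2 = 1679616 ≡ 251 (mod 3139)
6^1024 ≡ 251^2 = 63001 ≡ 221 (mod 3139)
6^2048 ≡ 221^2 = 48841 ≡ 1756 (mod 3139)
3138 = 2048 + 1024 + 64 + 2 in binary powers of 2.
So 6^3138 ≡ 1756 · 221 · 1038 · 36 ≡ 2710 (mod 3139).
Since 2710 ≠ 1, base 6 is a Fermat witness: 3139 is composite.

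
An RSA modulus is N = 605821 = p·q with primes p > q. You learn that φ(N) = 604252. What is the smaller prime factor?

683

φ(n) = (p−1)(q−1) = n − (p+q) + 1, so p + q = 605821 − 604252 + 1 = 1570.
p and q are the roots of t² − 1570t + 605821 = 0.
Discriminant: 1570² − 4·605821 = 2464900 − 2423284 = 41616; √41616 = 204.
q = (1570 − 204)/2 = 683, p = (1570 + 204)/2 = 887.
Check: 683 · 887 = 605821.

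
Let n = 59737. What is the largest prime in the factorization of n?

59737 = 31 · 1927
1927 = 41 · 47
47 is prime.
So 59737 = 31 · 41 · 47; the largest prime factor is 47.

47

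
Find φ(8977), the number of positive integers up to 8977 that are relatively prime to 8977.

8740

Factor: 8977 = 47 · 191.
φ(8977) = (47−1) · (191−1) = 46 · 190 = 8740.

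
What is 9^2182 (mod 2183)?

9^1 ≡ 9 (mod 2183)
9^2 ≡ 9^2 = 81 ≡ 81 (mod 2183)
9^4 ≡ 81^2 = 6561 ≡ 12 (mod 2183)
9^8 ≡ 12^2 = 144 ≡ 144 (mod 2183)
9^16 ≡ 144^2 = 20736 ≡ 1089 (mod 2183)
9^32 ≡ 1089^2 = 1185921 ≡ 552 (mod 2183)
9^64 ≡ 552^2 = 304704 ≡ 1267 (mod 2183)
9^128 ≡ 1267^2 = 1605289 ≡ 784 (mod 2183)
9^256 ≡ 784^2 = 614656 ≡ 1233 (mod 2183)
9^512 ≡ 1233^2 = 1520289 ≡ 921 (mod 2183)
9^1024 ≡ 921^2 = 848241 ≡ 1237 (mod 2183)
9^2048 ≡ 1237^2 = 1530169 ≡ 2069 (mod 2183)
2182 = 2048 + 128 + 4 + 2 in binary powers of 2.
So 9^2182 ≡ 2069 · 784 · 12 · 81 ≡ 1196 (mod 2183).
Since 1196 ≠ 1, base 9 is a Fermat witness: 2183 is composite.

1196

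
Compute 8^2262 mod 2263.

8^1 ≡ 8 (mod 2263)
8^2 ≡ 8^2 = 64 ≡ 64 (mod 2263)
8^4 ≡ 64^2 = 4096 ≡ 1833 (mod 2263)
8^8 ≡ 1833^2 = 3359889 ≡ 1597 (mod 2263)
8^16 ≡ 1597^2 = 2550409 ≡ 8 (mod 2263)
8^32 ≡ 8^2 = 64 ≡ 64 (mod 2263)
8^64 ≡ 64^2 = 4096 ≡ 1833 (mod 2263)
8^128 ≡ 1833^2 = 3359889 ≡ 1597 (mod 2263)
8^256 ≡ 1597^2 = 2550409 ≡ 8 (mod 2263)
8^512 ≡ 8^2 = 64 ≡ 64 (mod 2263)
8^1024 ≡ 64^2 = 4096 ≡ 1833 (mod 2263)
8^2048 ≡ 1833^2 = 3359889 ≡ 1597 (mod 2263)
2262 = 2048 + 128 + 64 + 16 + 4 + 2 in binary powers of 2.
So 8^2262 ≡ 1597 · 1597 · 1833 · 8 · 1833 · 64 ≡ 1242 (mod 2263).
Since 1242 ≠ 1, base 8 is a Fermat witness: 2263 is composite.

1242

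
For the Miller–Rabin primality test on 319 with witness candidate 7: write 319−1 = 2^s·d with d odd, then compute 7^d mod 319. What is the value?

319 − 1 = 318 = 2^1 · 159, so d = 159.
7^1 ≡ 7 (mod 319)
7^2 ≡ 7^2 = 49 ≡ 49 (mod 319)
7^4 ≡ 49^2 = 2401 ≡ 168 (mod 319)
7^8 ≡ 168^2 = 28224 ≡ 152 (mod 319)
7^16 ≡ 152^2 = 23104 ≡ 136 (mod 319)
7^32 ≡ 136^2 = 18496 ≡ 313 (mod 319)
7^64 ≡ 313^2 = 97969 ≡ 36 (mod 319)
7^128 ≡ 36^2 = 1296 ≡ 20 (mod 319)
159 = 128 + 16 + 8 + 4 + 2 + 1 in binary powers of 2.
So 7^159 ≡ 20 · 136 · 152 · 168 · 49 · 7 ≡ 74 (mod 319).
Squaring chain: 74; never reaches −1, so base 7 is a Miller–Rabin witness that 319 is composite.

74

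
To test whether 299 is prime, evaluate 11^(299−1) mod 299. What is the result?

11^1 ≡ 11 (mod 299)
11^2 ≡ 11^2 = 121 ≡ 121 (mod 299)
11^4 ≡ 121^2 = 14641 ≡ 289 (mod 299)
11^8 ≡ 289^2 = 83521 ≡ 100 (mod 299)
11^16 ≡ 100^2 = 10000 ≡ 133 (mod 299)
11^32 ≡ 133^2 = 17689 ≡ 48 (mod 299)
11^64 ≡ 48^2 = 2304 ≡ 211 (mod 299)
11^128 ≡ 211^2 = 44521 ≡ 269 (mod 299)
11^256 ≡ 269^2 = 72361 ≡ 3 (mod 299)
298 = 256 + 32 + 8 + 2 in binary powers of 2.
So 11^298 ≡ 3 · 48 · 100 · 121 ≡ 127 (mod 299).
Since 127 ≠ 1, base 11 is a Fermat witness: 299 is composite.

127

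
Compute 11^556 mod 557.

11^1 ≡ 11 (mod 557)
11^2 ≡ 11^2 = 121 ≡ 121 (mod 557)
11^4 ≡ 121^2 = 14641 ≡ 159 (mod 557)
11^8 ≡ 159^2 = 25281 ≡ 216 (mod 557)
11^16 ≡ 216^2 = 46656 ≡ 425 (mod 557)
11^32 ≡ 425^2 = 180625 ≡ 157 (mod 557)
11^64 ≡ 157^2 = 24649 ≡ 141 (mod 557)
11^128 ≡ 141^2 = 19881 ≡ 386 (mod 557)
11^256 ≡ 386^2 = 148996 ≡ 277 (mod 557)
11^512 ≡ 277^2 = 76729 ≡ 420 (mod 557)
556 = 512 + 32 + 8 + 4 in binary powers of 2.
So 11^556 ≡ 420 · 157 · 216 · 159 ≡ 1 (mod 557).
Since the result is 1, base 11 gives no evidence that 557 is composite.

1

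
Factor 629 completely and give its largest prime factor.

37

629 = 17 · 37
37 is prime.
So 629 = 17 · 37; the largest prime factor is 37.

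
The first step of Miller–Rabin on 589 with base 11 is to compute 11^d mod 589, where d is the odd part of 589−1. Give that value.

77

589 − 1 = 588 = 2^2 · 147, so d = 147.
11^1 ≡ 11 (mod 589)
11^2 ≡ 11^2 = 121 ≡ 121 (mod 589)
11^4 ≡ 121^2 = 14641 ≡ 505 (mod 589)
11^8 ≡ 505^2 = 255025 ≡ 577 (mod 589)
11^16 ≡ 577^2 = 332929 ≡ 144 (mod 589)
11^32 ≡ 144^2 = 20736 ≡ 121 (mod 589)
11^64 ≡ 121^2 = 14641 ≡ 505 (mod 589)
11^128 ≡ 505^2 = 255025 ≡ 577 (mod 589)
147 = 128 + 16 + 2 + 1 in binary powers of 2.
So 11^147 ≡ 577 · 144 · 121 · 11 ≡ 77 (mod 589).
Squaring chain: 77 → 39; never reaches −1, so base 11 is a Miller–Rabin witness that 589 is composite.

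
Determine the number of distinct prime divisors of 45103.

3

45103 = 23 · 1961
1961 = 37 · 53
45103 = 23 · 37 · 53, which has 3 distinct prime factors.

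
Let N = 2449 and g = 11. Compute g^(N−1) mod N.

11^1 ≡ 11 (mod 2449)
11^2 ≡ 11^2 = 121 ≡ 121 (mod 2449)
11^4 ≡ 121^2 = 14641 ≡ 2396 (mod 2449)
11^8 ≡ 2396^2 = 5740816 ≡ 360 (mod 2449)
11^16 ≡ 360^2 = 129600 ≡ 2252 (mod 2449)
11^32 ≡ 2252^2 = 5071504 ≡ 2074 (mod 2449)
11^64 ≡ 2074^2 = 4301476 ≡ 1032 (mod 2449)
11^128 ≡ 1032^2 = 1065024 ≡ 2158 (mod 2449)
11^256 ≡ 2158^2 = 4656964 ≡ 1415 (mod 2449)
11^512 ≡ 1415^2 = 2002225 ≡ 1392 (mod 2449)
11^1024 ≡ 1392^2 = 1937664 ≡ 505 (mod 2449)
11^2048 ≡ 505^2 = 255025 ≡ 329 (mod 2449)
2448 = 2048 + 256 + 128 + 16 in binary powers of 2.
So 11^2448 ≡ 329 · 1415 · 2158 · 2252 ≡ 2141 (mod 2449).
Since 2141 ≠ 1, base 11 is a Fermat witness: 2449 is composite.

2141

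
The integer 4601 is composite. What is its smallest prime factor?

43

4601 is odd.
Digit sum 11, not divisible by 3.
Ends in 1: not divisible by 5.
7: 4601 = 7·657 + 2
11: 4601 = 11·418 + 3
13: 4601 = 13·353 + 12
17: 4601 = 17·270 + 11
19: 4601 = 19·242 + 3
23: 4601 = 23·200 + 1
29: 4601 = 29·158 + 19
31: 4601 = 31·148 + 13
37: 4601 = 37·124 + 13
41: 4601 = 41·112 + 9
43: 4601 = 43·107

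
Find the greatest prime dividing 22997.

22997 = 13 · 1769
1769 = 29 · 61
61 is prime.
So 22997 = 13 · 29 · 61; the largest prime factor is 61.

61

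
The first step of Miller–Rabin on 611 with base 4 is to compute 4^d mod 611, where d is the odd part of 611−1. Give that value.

101

611 − 1 = 610 = 2^1 · 305, so d = 305.
4^1 ≡ 4 (mod 611)
4^2 ≡ 4^2 = 16 ≡ 16 (mod 611)
4^4 ≡ 16^2 = 256 ≡ 256 (mod 611)
4^8 ≡ 256^2 = 65536 ≡ 159 (mod 611)
4^16 ≡ 159^2 = 25281 ≡ 230 (mod 611)
4^32 ≡ 230^2 = 52900 ≡ 354 (mod 611)
4^64 ≡ 354^2 = 125316 ≡ 61 (mod 611)
4^128 ≡ 61^2 = 3721 ≡ 55 (mod 611)
4^256 ≡ 55^2 = 3025 ≡ 581 (mod 611)
305 = 256 + 32 + 16 + 1 in binary powers of 2.
So 4^305 ≡ 581 · 354 · 230 · 4 ≡ 101 (mod 611).
Squaring chain: 101; never reaches −1, so base 4 is a Miller–Rabin witness that 611 is composite.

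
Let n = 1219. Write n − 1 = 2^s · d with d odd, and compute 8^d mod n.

393

1219 − 1 = 1218 = 2^1 · 609, so d = 609.
8^1 ≡ 8 (mod 1219)
8^2 ≡ 8^2 = 64 ≡ 64 (mod 1219)
8^4 ≡ 64^2 = 4096 ≡ 439 (mod 1219)
8^8 ≡ 439^2 = 192721 ≡ 119 (mod 1219)
8^16 ≡ 119^2 = 14161 ≡ 752 (mod 1219)
8^32 ≡ 752^2 = 565504 ≡ 1107 (mod 1219)
8^64 ≡ 1107^2 = 1225449 ≡ 354 (mod 1219)
8^128 ≡ 354^2 = 125316 ≡ 978 (mod 1219)
8^256 ≡ 978^2 = 956484 ≡ 788 (mod 1219)
8^512 ≡ 788^2 = 620944 ≡ 473 (mod 1219)
609 = 512 + 64 + 32 + 1 in binary powers of 2.
So 8^609 ≡ 473 · 354 · 1107 · 8 ≡ 393 (mod 1219).
Squaring chain: 393; never reaches −1, so base 8 is a Miller–Rabin witness that 1219 is composite.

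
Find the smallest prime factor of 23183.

23183 is odd.
Digit sum 17, not divisible by 3.
Ends in 3: not divisible by 5.
7: 23183 = 7·3311 + 6
11: 23183 = 11·2107 + 6
13: 23183 = 13·1783 + 4
17: 23183 = 17·1363 + 12
19: 23183 = 19·1220 + 3
23: 23183 = 23·1007 + 22
29: 23183 = 29·799 + 12
31: 23183 = 31·747 + 26
37: 23183 = 37·626 + 21
41: 23183 = 41·565 + 18
43: 23183 = 43·539 + 6
47: 23183 = 47·493 + 12
53: 23183 = 53·437 + 22
59: 23183 = 59·392 + 55
61: 23183 = 61·380 + 3
67: 23183 = 67·346 + 1
71: 23183 = 71·326 + 37
73: 23183 = 73·317 + 42
79: 23183 = 79·293 + 36
83: 23183 = 83·279 + 26
89: 23183 = 89·260 + 43
97: 23183 = 97·239

97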